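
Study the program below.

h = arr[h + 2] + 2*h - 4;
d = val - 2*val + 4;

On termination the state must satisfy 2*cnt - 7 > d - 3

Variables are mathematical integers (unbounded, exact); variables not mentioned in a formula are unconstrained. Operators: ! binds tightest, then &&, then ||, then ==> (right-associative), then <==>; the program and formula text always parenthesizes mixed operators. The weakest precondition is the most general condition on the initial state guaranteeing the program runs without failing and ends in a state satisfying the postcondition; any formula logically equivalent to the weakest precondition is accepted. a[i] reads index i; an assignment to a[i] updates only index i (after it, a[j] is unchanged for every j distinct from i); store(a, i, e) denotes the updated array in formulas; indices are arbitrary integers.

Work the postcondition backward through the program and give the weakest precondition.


Working backward. After the program, the postcondition 2*cnt - 7 > d - 3 must hold; in canonical form it is 2*cnt > d + 4.
Before d := val - 2*val + 4: 2*cnt + val > 8
Before h := arr[h + 2] + 2*h - 4: 2*cnt + val > 8
Answer: WP = 2*cnt + val > 8


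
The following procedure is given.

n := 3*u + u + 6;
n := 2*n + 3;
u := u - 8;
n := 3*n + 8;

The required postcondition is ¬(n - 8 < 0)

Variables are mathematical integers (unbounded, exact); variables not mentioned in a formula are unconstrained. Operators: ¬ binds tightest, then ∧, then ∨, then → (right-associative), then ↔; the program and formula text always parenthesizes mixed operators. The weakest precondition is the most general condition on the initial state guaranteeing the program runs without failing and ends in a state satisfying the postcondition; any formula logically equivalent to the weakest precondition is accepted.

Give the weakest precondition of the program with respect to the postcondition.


Working backward. After the program, the postcondition ¬(n - 8 < 0) must hold; in canonical form it is ¬(n < 8).
Before n := 3*n + 8: ¬(3*n < 0)
Before u := u - 8: ¬(3*n < 0)
Before n := 2*n + 3: ¬(6*n < -9)
Before n := 3*u + u + 6: ¬(24*u < -45)
Answer: WP = ¬(24*u < -45)


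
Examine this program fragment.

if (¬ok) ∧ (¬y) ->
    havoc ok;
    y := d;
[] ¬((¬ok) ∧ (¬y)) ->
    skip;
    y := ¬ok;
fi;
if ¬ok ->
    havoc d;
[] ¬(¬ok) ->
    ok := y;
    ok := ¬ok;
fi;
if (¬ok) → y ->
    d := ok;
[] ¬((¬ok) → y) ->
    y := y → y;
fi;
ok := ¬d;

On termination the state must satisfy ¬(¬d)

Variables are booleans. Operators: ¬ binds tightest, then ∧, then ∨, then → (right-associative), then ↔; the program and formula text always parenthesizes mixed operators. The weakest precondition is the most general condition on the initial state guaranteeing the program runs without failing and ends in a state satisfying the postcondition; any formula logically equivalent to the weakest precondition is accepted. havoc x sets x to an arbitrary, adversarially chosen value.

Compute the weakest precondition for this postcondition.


Working backward. After the program, the postcondition ¬(¬d) must hold; in canonical form it is d.
Before ok := ¬d: d
Then branch requires ok; else branch requires d.
Before the if: (((¬ok) → y) → ok) ∧ ((¬((¬ok) → y)) → d)
Then branch requires (((¬ok) → y) → ok) ∧ ((¬ok) → y); else branch requires ¬y.
Before the if: ((¬ok) → ((((¬ok) → y) → ok) ∧ ((¬ok) → y))) ∧ (ok → (¬y))
Then branch requires false; else branch requires (¬ok) → ok.
Before the if: (¬((¬ok) ∧ (¬y))) ∧ ((¬((¬ok) ∧ (¬y))) → ((¬ok) → ok))
Answer: WP = (¬((¬ok) ∧ (¬y))) ∧ ((¬((¬ok) ∧ (¬y))) → ((¬ok) → ok))


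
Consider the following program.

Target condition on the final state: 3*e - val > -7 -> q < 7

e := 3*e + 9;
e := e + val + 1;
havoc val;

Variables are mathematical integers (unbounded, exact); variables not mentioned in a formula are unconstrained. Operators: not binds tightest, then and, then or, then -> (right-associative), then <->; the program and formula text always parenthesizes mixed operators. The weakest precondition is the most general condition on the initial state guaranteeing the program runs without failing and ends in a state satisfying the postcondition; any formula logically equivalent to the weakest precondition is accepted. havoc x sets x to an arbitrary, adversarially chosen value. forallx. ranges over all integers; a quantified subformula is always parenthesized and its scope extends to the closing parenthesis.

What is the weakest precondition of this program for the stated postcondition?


Working backward. After the program, the postcondition 3*e - val > -7 -> q < 7 must hold; in canonical form it is 3*e > val - 7 -> q < 7.
Before havoc val: forall val_1. (3*e > val_1 - 7 -> q < 7)
Before e := e + val + 1: forall val_1. (3*e + 3*val > val_1 - 10 -> q < 7)
Before e := 3*e + 9: forall val_1. (9*e + 3*val > val_1 - 37 -> q < 7)
Answer: WP = forall val_1. (9*e + 3*val > val_1 - 37 -> q < 7)


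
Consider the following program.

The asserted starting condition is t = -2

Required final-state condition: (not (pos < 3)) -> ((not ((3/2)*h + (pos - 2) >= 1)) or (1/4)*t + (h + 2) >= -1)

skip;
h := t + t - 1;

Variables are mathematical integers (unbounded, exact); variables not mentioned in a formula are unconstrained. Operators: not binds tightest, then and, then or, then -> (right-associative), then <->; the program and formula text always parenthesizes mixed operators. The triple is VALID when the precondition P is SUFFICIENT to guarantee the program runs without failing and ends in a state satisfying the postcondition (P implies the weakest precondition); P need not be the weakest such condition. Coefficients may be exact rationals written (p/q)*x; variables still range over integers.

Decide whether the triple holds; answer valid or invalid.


Working backward. After the program, the postcondition (not (pos < 3)) -> ((not ((3/2)*h + (pos - 2) >= 1)) or (1/4)*t + (h + 2) >= -1) must hold; in canonical form it is (not (pos < 3)) -> ((not ((3/2)*h + pos >= 3)) or h + (1/4)*t >= -3).
Before h := t + t - 1: (not (pos < 3)) -> ((not (pos + 3*t >= 9/2)) or (9/4)*t >= -2)
Before skip: (not (pos < 3)) -> ((not (pos + 3*t >= 9/2)) or (9/4)*t >= -2)
The weakest precondition is (not (pos < 3)) -> ((not (pos + 3*t >= 9/2)) or (9/4)*t >= -2).
Check whether t = -2 implies it.
Countermodel: at the initial state pos = 11, t = -2, the precondition holds but the weakest precondition fails.
Answer: invalid


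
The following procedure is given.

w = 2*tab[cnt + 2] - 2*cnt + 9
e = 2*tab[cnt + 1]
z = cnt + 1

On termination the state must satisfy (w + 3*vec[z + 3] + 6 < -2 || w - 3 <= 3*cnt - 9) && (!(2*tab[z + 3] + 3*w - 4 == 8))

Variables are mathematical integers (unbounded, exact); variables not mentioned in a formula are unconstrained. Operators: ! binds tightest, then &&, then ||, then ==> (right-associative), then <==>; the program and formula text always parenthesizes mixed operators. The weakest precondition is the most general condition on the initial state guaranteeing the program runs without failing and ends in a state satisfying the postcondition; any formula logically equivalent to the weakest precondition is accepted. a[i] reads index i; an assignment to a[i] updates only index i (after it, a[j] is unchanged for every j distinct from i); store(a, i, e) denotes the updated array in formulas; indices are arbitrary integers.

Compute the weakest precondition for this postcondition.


Working backward. After the program, the postcondition (w + 3*vec[z + 3] + 6 < -2 || w - 3 <= 3*cnt - 9) && (!(2*tab[z + 3] + 3*w - 4 == 8)) must hold; in canonical form it is (3*vec[z + 3] + w < -8 || w <= 3*cnt - 6) && (!(2*tab[z + 3] + 3*w == 12)).
Before z := cnt + 1: (3*vec[cnt + 4] + w < -8 || w <= 3*cnt - 6) && (!(2*tab[cnt + 4] + 3*w == 12))
Before e := 2*tab[cnt + 1]: (3*vec[cnt + 4] + w < -8 || w <= 3*cnt - 6) && (!(2*tab[cnt + 4] + 3*w == 12))
Before w := 2*tab[cnt + 2] - 2*cnt + 9: (2*tab[cnt + 2] + 3*vec[cnt + 4] < 2*cnt - 17 || 2*tab[cnt + 2] <= 5*cnt - 15) && (!(6*tab[cnt + 2] + 2*tab[cnt + 4] == 6*cnt - 15))
Answer: WP = (2*tab[cnt + 2] + 3*vec[cnt + 4] < 2*cnt - 17 || 2*tab[cnt + 2] <= 5*cnt - 15) && (!(6*tab[cnt + 2] + 2*tab[cnt + 4] == 6*cnt - 15))


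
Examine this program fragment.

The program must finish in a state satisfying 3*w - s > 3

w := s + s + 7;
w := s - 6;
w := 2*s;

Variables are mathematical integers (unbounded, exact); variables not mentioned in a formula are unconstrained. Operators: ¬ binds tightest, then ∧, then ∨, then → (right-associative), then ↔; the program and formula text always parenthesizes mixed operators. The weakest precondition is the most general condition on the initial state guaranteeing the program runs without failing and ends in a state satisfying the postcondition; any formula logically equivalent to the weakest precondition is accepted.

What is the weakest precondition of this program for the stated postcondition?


Working backward. After the program, the postcondition 3*w - s > 3 must hold; in canonical form it is 3*w > s + 3.
Before w := 2*s: 5*s > 3
Before w := s - 6: 5*s > 3
Before w := s + s + 7: 5*s > 3
Answer: WP = 5*s > 3


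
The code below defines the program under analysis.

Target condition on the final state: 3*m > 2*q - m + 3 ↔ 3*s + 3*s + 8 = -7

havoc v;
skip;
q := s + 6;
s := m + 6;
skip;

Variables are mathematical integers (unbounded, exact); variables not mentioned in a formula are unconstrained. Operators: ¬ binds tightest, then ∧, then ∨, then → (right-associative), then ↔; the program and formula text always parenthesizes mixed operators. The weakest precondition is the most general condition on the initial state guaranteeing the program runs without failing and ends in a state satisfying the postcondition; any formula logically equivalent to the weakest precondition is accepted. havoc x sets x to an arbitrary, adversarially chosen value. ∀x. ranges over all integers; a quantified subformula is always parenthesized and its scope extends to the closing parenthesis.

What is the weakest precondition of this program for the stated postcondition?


Working backward. After the program, the postcondition 3*m > 2*q - m + 3 ↔ 3*s + 3*s + 8 = -7 must hold; in canonical form it is 4*m > 2*q + 3 ↔ 6*s = -15.
Before skip: 4*m > 2*q + 3 ↔ 6*s = -15
Before s := m + 6: 4*m > 2*q + 3 ↔ 6*m = -51
Before q := s + 6: 4*m > 2*s + 15 ↔ 6*m = -51
Before skip: 4*m > 2*s + 15 ↔ 6*m = -51
Before havoc v: 4*m > 2*s + 15 ↔ 6*m = -51
Answer: WP = 4*m > 2*s + 15 ↔ 6*m = -51


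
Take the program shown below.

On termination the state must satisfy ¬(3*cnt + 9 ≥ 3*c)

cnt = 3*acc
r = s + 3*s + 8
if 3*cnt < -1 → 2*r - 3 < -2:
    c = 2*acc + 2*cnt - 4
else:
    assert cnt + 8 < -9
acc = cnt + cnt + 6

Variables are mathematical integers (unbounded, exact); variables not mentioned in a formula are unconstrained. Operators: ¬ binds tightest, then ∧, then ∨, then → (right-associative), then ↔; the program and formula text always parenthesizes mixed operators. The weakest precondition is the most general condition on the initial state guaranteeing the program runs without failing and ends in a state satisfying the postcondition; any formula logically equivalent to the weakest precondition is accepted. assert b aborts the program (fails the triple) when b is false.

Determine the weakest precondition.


Working backward. After the program, the postcondition ¬(3*cnt + 9 ≥ 3*c) must hold; in canonical form it is ¬(3*cnt ≥ 3*c - 9).
Before acc := cnt + cnt + 6: ¬(3*cnt ≥ 3*c - 9)
Then branch requires ¬(6*acc + 3*cnt ≤ 21); else branch requires cnt < -17 ∧ (¬(3*cnt ≥ 3*c - 9)).
Before the if: ((3*cnt < -1 → 2*r < 1) → (¬(6*acc + 3*cnt ≤ 21))) ∧ ((¬(3*cnt < -1 → 2*r < 1)) → (cnt < -17 ∧ (¬(3*cnt ≥ 3*c - 9))))
Before r := s + 3*s + 8: ((3*cnt < -1 → 8*s < -15) → (¬(6*acc + 3*cnt ≤ 21))) ∧ ((¬(3*cnt < -1 → 8*s < -15)) → (cnt < -17 ∧ (¬(3*cnt ≥ 3*c - 9))))
Before cnt := 3*acc: ((9*acc < -1 → 8*s < -15) → (¬(15*acc ≤ 21))) ∧ ((¬(9*acc < -1 → 8*s < -15)) → (3*acc < -17 ∧ (¬(9*acc ≥ 3*c - 9))))
Answer: WP = ((9*acc < -1 → 8*s < -15) → (¬(15*acc ≤ 21))) ∧ ((¬(9*acc < -1 → 8*s < -15)) → (3*acc < -17 ∧ (¬(9*acc ≥ 3*c - 9))))


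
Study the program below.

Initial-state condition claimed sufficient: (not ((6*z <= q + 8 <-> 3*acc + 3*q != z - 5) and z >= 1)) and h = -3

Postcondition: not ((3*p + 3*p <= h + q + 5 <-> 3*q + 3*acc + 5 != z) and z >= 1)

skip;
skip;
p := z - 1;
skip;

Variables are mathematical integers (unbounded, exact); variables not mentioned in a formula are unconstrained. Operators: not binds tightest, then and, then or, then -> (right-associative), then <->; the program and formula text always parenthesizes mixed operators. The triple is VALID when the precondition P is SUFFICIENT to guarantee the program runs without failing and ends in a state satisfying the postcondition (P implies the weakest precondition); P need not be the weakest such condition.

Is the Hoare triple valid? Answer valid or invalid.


Working backward. After the program, the postcondition not ((3*p + 3*p <= h + q + 5 <-> 3*q + 3*acc + 5 != z) and z >= 1) must hold; in canonical form it is not ((6*p <= h + q + 5 <-> 3*acc + 3*q != z - 5) and z >= 1).
Before skip: not ((6*p <= h + q + 5 <-> 3*acc + 3*q != z - 5) and z >= 1)
Before p := z - 1: not ((6*z <= h + q + 11 <-> 3*acc + 3*q != z - 5) and z >= 1)
Before skip: not ((6*z <= h + q + 11 <-> 3*acc + 3*q != z - 5) and z >= 1)
Before skip: not ((6*z <= h + q + 11 <-> 3*acc + 3*q != z - 5) and z >= 1)
The weakest precondition is not ((6*z <= h + q + 11 <-> 3*acc + 3*q != z - 5) and z >= 1).
Check whether (not ((6*z <= q + 8 <-> 3*acc + 3*q != z - 5) and z >= 1)) and h = -3 implies it.
Every state satisfying the precondition satisfies the weakest precondition: the implication holds.
Answer: valid


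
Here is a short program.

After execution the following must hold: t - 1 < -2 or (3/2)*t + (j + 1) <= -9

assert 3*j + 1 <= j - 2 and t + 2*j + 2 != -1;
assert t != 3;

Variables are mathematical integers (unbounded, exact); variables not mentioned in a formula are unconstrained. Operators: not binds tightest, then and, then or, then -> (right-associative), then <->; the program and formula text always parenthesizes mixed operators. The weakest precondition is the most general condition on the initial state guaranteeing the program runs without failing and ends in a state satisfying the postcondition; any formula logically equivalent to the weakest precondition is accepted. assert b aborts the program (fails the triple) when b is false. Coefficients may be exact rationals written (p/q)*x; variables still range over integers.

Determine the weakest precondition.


Working backward. After the program, the postcondition t - 1 < -2 or (3/2)*t + (j + 1) <= -9 must hold; in canonical form it is t < -1 or j + (3/2)*t <= -10.
Before assert t != 3: t != 3 and (t < -1 or j + (3/2)*t <= -10)
Before assert 3*j + 1 <= j - 2 and t + 2*j + 2 != -1: 2*j <= -3 and 2*j + t != -3 and t != 3 and (t < -1 or j + (3/2)*t <= -10)
Answer: WP = 2*j <= -3 and 2*j + t != -3 and t != 3 and (t < -1 or j + (3/2)*t <= -10)


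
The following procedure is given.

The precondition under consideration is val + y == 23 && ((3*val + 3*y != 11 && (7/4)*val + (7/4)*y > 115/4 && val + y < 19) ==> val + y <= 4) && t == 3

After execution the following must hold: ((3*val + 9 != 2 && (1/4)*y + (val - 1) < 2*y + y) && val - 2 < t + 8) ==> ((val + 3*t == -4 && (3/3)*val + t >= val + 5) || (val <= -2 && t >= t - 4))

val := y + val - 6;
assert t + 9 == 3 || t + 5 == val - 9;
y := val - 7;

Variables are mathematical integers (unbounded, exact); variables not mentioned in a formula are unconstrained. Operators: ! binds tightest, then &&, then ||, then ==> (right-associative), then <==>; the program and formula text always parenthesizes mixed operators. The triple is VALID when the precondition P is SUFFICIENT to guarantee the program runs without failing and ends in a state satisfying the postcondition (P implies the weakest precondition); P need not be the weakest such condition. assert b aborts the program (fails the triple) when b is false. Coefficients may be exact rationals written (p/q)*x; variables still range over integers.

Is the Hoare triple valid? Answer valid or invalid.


Working backward. After the program, the postcondition ((3*val + 9 != 2 && (1/4)*y + (val - 1) < 2*y + y) && val - 2 < t + 8) ==> ((val + 3*t == -4 && (3/3)*val + t >= val + 5) || (val <= -2 && t >= t - 4)) must hold; in canonical form it is (3*val != -7 && val < (11/4)*y + 1 && val < t + 10) ==> ((3*t + val == -4 && t >= 5) || val <= -2).
Before y := val - 7: (3*val != -7 && (7/4)*val > 73/4 && val < t + 10) ==> ((3*t + val == -4 && t >= 5) || val <= -2)
Before assert t + 9 == 3 || t + 5 == val - 9: (t == -6 || t == val - 14) && ((3*val != -7 && (7/4)*val > 73/4 && val < t + 10) ==> ((3*t + val == -4 && t >= 5) || val <= -2))
Before val := y + val - 6: (t == -6 || t == val + y - 20) && ((3*val + 3*y != 11 && (7/4)*val + (7/4)*y > 115/4 && val + y < t + 16) ==> ((3*t + val + y == 2 && t >= 5) || val + y <= 4))
The weakest precondition is (t == -6 || t == val + y - 20) && ((3*val + 3*y != 11 && (7/4)*val + (7/4)*y > 115/4 && val + y < t + 16) ==> ((3*t + val + y == 2 && t >= 5) || val + y <= 4)).
Check whether val + y == 23 && ((3*val + 3*y != 11 && (7/4)*val + (7/4)*y > 115/4 && val + y < 19) ==> val + y <= 4) && t == 3 implies it.
Every state satisfying the precondition satisfies the weakest precondition: the implication holds.
Answer: valid


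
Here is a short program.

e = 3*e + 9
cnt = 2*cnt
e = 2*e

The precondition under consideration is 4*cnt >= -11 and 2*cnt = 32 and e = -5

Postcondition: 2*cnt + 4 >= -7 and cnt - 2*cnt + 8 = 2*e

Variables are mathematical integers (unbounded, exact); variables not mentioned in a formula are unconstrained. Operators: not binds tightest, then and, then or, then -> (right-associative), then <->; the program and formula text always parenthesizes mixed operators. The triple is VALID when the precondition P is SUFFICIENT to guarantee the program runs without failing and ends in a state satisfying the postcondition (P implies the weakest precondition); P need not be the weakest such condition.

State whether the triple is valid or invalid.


Working backward. After the program, the postcondition 2*cnt + 4 >= -7 and cnt - 2*cnt + 8 = 2*e must hold; in canonical form it is 2*cnt >= -11 and cnt + 2*e = 8.
Before e := 2*e: 2*cnt >= -11 and cnt + 4*e = 8
Before cnt := 2*cnt: 4*cnt >= -11 and 2*cnt + 4*e = 8
Before e := 3*e + 9: 4*cnt >= -11 and 2*cnt + 12*e = -28
The weakest precondition is 4*cnt >= -11 and 2*cnt + 12*e = -28.
Check whether 4*cnt >= -11 and 2*cnt = 32 and e = -5 implies it.
Every state satisfying the precondition satisfies the weakest precondition: the implication holds.
Answer: valid


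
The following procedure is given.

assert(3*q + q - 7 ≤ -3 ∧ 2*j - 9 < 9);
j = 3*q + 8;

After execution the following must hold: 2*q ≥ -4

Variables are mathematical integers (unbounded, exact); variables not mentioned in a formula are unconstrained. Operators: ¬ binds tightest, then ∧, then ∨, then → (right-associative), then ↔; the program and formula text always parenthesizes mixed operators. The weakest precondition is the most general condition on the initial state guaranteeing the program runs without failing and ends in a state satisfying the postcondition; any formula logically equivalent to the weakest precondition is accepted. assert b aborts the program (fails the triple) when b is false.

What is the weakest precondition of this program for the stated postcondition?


Working backward. After the program, 2*q ≥ -4 must hold.
Before j := 3*q + 8: 2*q ≥ -4
Before assert 3*q + q - 7 ≤ -3 ∧ 2*j - 9 < 9: 4*q ≤ 4 ∧ 2*j < 18 ∧ 2*q ≥ -4
Answer: WP = 4*q ≤ 4 ∧ 2*j < 18 ∧ 2*q ≥ -4


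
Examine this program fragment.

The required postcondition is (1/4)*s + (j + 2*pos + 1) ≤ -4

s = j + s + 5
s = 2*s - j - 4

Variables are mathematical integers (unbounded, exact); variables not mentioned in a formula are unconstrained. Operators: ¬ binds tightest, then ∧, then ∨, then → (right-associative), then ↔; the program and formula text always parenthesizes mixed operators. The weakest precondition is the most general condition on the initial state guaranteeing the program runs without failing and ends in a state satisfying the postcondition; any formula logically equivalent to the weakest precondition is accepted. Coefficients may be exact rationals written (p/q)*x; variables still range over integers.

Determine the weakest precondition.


Working backward. After the program, the postcondition (1/4)*s + (j + 2*pos + 1) ≤ -4 must hold; in canonical form it is j + 2*pos + (1/4)*s ≤ -5.
Before s := 2*s - j - 4: (3/4)*j + 2*pos + (1/2)*s ≤ -4
Before s := j + s + 5: (5/4)*j + 2*pos + (1/2)*s ≤ -13/2
Answer: WP = (5/4)*j + 2*pos + (1/2)*s ≤ -13/2


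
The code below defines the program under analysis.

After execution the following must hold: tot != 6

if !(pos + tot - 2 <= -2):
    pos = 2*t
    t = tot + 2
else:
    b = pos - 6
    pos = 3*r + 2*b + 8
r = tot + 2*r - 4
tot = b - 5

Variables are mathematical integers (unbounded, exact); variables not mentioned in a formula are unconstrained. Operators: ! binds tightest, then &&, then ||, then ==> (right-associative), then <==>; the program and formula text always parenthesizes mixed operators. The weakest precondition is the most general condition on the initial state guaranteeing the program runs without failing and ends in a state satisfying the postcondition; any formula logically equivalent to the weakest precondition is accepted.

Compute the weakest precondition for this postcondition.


Working backward. After the program, tot != 6 must hold.
Before tot := b - 5: b != 11
Before r := tot + 2*r - 4: b != 11
Then branch requires b != 11; else branch requires pos != 17.
Before the if: ((!(pos + tot <= 0)) ==> b != 11) && (pos + tot <= 0 ==> pos != 17)
Answer: WP = ((!(pos + tot <= 0)) ==> b != 11) && (pos + tot <= 0 ==> pos != 17)


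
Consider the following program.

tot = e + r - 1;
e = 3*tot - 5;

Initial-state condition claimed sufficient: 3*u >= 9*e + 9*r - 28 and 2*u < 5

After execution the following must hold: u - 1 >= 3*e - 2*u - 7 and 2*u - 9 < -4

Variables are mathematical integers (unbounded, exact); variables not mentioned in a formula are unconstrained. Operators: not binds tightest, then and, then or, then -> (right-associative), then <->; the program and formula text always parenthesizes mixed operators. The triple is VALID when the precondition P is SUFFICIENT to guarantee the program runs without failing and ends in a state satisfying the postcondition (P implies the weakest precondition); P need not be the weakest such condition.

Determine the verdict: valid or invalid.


Working backward. After the program, the postcondition u - 1 >= 3*e - 2*u - 7 and 2*u - 9 < -4 must hold; in canonical form it is 3*u >= 3*e - 6 and 2*u < 5.
Before e := 3*tot - 5: 3*u >= 9*tot - 21 and 2*u < 5
Before tot := e + r - 1: 3*u >= 9*e + 9*r - 30 and 2*u < 5
The weakest precondition is 3*u >= 9*e + 9*r - 30 and 2*u < 5.
Check whether 3*u >= 9*e + 9*r - 28 and 2*u < 5 implies it.
Every state satisfying the precondition satisfies the weakest precondition: the implication holds.
Answer: valid


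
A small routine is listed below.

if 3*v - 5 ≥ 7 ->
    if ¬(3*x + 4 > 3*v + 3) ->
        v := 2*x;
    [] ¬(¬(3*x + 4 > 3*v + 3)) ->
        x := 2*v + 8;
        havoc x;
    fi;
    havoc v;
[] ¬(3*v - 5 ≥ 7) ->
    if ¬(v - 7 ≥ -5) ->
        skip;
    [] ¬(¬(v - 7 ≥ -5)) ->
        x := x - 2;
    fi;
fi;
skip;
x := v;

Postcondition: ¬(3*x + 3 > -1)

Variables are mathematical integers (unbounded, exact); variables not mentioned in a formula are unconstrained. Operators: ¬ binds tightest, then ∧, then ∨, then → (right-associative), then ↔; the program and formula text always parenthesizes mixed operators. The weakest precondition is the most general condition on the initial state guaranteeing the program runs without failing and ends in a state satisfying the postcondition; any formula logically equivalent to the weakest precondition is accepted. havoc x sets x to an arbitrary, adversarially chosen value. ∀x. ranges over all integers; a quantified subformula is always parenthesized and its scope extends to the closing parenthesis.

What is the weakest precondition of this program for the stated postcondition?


Working backward. After the program, the postcondition ¬(3*x + 3 > -1) must hold; in canonical form it is ¬(3*x > -4).
Before x := v: ¬(3*v > -4)
Before skip: ¬(3*v > -4)
Then branch requires ((¬(3*x > 3*v - 1)) → (∀v_1. (¬(3*v_1 > -4)))) ∧ (3*x > 3*v - 1 → (∀v_1. (¬(3*v_1 > -4)))); else branch requires ((¬(v ≥ 2)) → (¬(3*v > -4))) ∧ (v ≥ 2 → (¬(3*v > -4))).
Before the if: (3*v ≥ 12 → (((¬(3*x > 3*v - 1)) → (∀v_1. (¬(3*v_1 > -4)))) ∧ (3*x > 3*v - 1 → (∀v_1. (¬(3*v_1 > -4)))))) ∧ ((¬(3*v ≥ 12)) → (((¬(v ≥ 2)) → (¬(3*v > -4))) ∧ (v ≥ 2 → (¬(3*v > -4)))))
Answer: WP = (3*v ≥ 12 → (((¬(3*x > 3*v - 1)) → (∀v_1. (¬(3*v_1 > -4)))) ∧ (3*x > 3*v - 1 → (∀v_1. (¬(3*v_1 > -4)))))) ∧ ((¬(3*v ≥ 12)) → (((¬(v ≥ 2)) → (¬(3*v > -4))) ∧ (v ≥ 2 → (¬(3*v > -4)))))


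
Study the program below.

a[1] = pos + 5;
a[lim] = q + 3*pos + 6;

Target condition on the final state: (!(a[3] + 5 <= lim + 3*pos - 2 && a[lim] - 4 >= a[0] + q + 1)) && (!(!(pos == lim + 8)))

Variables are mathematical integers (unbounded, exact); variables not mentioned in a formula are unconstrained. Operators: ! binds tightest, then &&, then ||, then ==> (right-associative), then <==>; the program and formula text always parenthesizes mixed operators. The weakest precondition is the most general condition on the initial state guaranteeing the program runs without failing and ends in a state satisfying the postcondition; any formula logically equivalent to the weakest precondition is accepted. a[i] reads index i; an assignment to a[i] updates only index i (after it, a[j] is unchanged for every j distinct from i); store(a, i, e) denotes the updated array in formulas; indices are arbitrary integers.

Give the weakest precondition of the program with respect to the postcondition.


Working backward. After the program, the postcondition (!(a[3] + 5 <= lim + 3*pos - 2 && a[lim] - 4 >= a[0] + q + 1)) && (!(!(pos == lim + 8))) must hold; in canonical form it is (!(a[3] <= lim + 3*pos - 7 && a[lim] >= a[0] + q + 5)) && pos == lim + 8.
Before a[lim] := q + 3*pos + 6: (!(store(a, lim, 3*pos + q + 6)[3] <= lim + 3*pos - 7 && store(a, lim, 3*pos + q + 6)[lim] >= store(a, lim, 3*pos + q + 6)[0] + q + 5)) && pos == lim + 8
Before a[1] := pos + 5: (!(store(store(a, 1, pos + 5), lim, 3*pos + q + 6)[3] <= lim + 3*pos - 7 && store(store(a, 1, pos + 5), lim, 3*pos + q + 6)[lim] >= store(store(a, 1, pos + 5), lim, 3*pos + q + 6)[0] + q + 5)) && pos == lim + 8
Answer: WP = (!(store(store(a, 1, pos + 5), lim, 3*pos + q + 6)[3] <= lim + 3*pos - 7 && store(store(a, 1, pos + 5), lim, 3*pos + q + 6)[lim] >= store(store(a, 1, pos + 5), lim, 3*pos + q + 6)[0] + q + 5)) && pos == lim + 8


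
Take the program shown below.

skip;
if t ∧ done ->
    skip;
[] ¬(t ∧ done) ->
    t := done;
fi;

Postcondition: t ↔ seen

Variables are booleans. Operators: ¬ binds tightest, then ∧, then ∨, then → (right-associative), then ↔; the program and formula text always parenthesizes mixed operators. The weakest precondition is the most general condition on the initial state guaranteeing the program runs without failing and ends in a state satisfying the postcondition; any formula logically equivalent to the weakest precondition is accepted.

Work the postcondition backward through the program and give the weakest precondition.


Working backward. After the program, t ↔ seen must hold.
Then branch requires t ↔ seen; else branch requires done ↔ seen.
Before the if: ((t ∧ done) → (t ↔ seen)) ∧ ((¬(t ∧ done)) → (done ↔ seen))
Before skip: ((t ∧ done) → (t ↔ seen)) ∧ ((¬(t ∧ done)) → (done ↔ seen))
Answer: WP = ((t ∧ done) → (t ↔ seen)) ∧ ((¬(t ∧ done)) → (done ↔ seen))


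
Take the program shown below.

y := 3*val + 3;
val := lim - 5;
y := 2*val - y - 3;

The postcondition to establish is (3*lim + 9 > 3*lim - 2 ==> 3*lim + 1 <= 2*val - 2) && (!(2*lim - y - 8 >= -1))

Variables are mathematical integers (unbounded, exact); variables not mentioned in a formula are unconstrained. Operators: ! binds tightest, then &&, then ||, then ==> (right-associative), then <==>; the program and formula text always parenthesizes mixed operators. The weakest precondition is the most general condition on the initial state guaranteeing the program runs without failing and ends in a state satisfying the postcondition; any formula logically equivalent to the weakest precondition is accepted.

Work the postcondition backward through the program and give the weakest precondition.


Working backward. After the program, the postcondition (3*lim + 9 > 3*lim - 2 ==> 3*lim + 1 <= 2*val - 2) && (!(2*lim - y - 8 >= -1)) must hold; in canonical form it is 3*lim <= 2*val - 3 && (!(2*lim >= y + 7)).
Before y := 2*val - y - 3: 3*lim <= 2*val - 3 && (!(2*lim + y >= 2*val + 4))
Before val := lim - 5: lim <= -13 && (!(y >= -6))
Before y := 3*val + 3: lim <= -13 && (!(3*val >= -9))
Answer: WP = lim <= -13 && (!(3*val >= -9))


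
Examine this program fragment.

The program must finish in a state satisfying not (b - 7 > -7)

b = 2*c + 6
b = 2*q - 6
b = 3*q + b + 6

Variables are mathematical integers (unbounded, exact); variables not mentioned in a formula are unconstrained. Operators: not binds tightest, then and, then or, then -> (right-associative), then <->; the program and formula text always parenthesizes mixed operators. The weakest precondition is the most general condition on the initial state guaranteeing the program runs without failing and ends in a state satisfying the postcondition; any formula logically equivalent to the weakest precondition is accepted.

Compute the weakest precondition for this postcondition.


Working backward. After the program, the postcondition not (b - 7 > -7) must hold; in canonical form it is not (b > 0).
Before b := 3*q + b + 6: not (b + 3*q > -6)
Before b := 2*q - 6: not (5*q > 0)
Before b := 2*c + 6: not (5*q > 0)
Answer: WP = not (5*q > 0)


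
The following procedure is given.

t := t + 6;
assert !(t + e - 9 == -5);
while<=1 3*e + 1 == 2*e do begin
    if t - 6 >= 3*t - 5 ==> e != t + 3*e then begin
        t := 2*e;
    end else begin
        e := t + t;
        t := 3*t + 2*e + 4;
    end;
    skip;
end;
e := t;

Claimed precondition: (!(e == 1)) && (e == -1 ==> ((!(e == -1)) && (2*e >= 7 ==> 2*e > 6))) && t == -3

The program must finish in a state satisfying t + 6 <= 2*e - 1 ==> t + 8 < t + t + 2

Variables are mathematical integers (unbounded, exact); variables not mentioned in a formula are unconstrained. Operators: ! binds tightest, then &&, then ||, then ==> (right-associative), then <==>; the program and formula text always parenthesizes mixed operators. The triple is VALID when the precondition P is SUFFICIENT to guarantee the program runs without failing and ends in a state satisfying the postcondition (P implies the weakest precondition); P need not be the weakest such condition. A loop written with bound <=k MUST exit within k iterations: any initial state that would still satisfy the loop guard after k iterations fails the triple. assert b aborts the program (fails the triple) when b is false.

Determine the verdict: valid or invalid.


Working backward. After the program, the postcondition t + 6 <= 2*e - 1 ==> t + 8 < t + t + 2 must hold; in canonical form it is t <= 2*e - 7 ==> t > 6.
Before e := t: t >= 7 ==> t > 6
Before the loop (bound <=1), unroll the exhaustion recursion (WP_0 = exit-now case; WP_j = one more guarded iteration, up to j = 1):
  WP_0: (!(e == -1)) && (t >= 7 ==> t > 6)
  WP_1: (e == -1 ==> (((2*t <= -1 ==> 2*e + t != 0) ==> ((!(e == -1)) && (2*e >= 7 ==> 2*e > 6))) && ((!(2*t <= -1 ==> 2*e + t != 0)) ==> ((!(2*t == -1)) && (7*t >= 3 ==> 7*t > 2))))) && ((!(e == -1)) ==> (t >= 7 ==> t > 6))
So before the loop: (e == -1 ==> (((2*t <= -1 ==> 2*e + t != 0) ==> ((!(e == -1)) && (2*e >= 7 ==> 2*e > 6))) && ((!(2*t <= -1 ==> 2*e + t != 0)) ==> ((!(2*t == -1)) && (7*t >= 3 ==> 7*t > 2))))) && ((!(e == -1)) ==> (t >= 7 ==> t > 6))
Before assert !(t + e - 9 == -5): (!(e + t == 4)) && (e == -1 ==> (((2*t <= -1 ==> 2*e + t != 0) ==> ((!(e == -1)) && (2*e >= 7 ==> 2*e > 6))) && ((!(2*t <= -1 ==> 2*e + t != 0)) ==> ((!(2*t == -1)) && (7*t >= 3 ==> 7*t > 2))))) && ((!(e == -1)) ==> (t >= 7 ==> t > 6))
Before t := t + 6: (!(e + t == -2)) && (e == -1 ==> (((2*t <= -13 ==> 2*e + t != -6) ==> ((!(e == -1)) && (2*e >= 7 ==> 2*e > 6))) && ((!(2*t <= -13 ==> 2*e + t != -6)) ==> ((!(2*t == -13)) && (7*t >= -39 ==> 7*t > -40))))) && ((!(e == -1)) ==> (t >= 1 ==> t > 0))
The weakest precondition is (!(e + t == -2)) && (e == -1 ==> (((2*t <= -13 ==> 2*e + t != -6) ==> ((!(e == -1)) && (2*e >= 7 ==> 2*e > 6))) && ((!(2*t <= -13 ==> 2*e + t != -6)) ==> ((!(2*t == -13)) && (7*t >= -39 ==> 7*t > -40))))) && ((!(e == -1)) ==> (t >= 1 ==> t > 0)).
Check whether (!(e == 1)) && (e == -1 ==> ((!(e == -1)) && (2*e >= 7 ==> 2*e > 6))) && t == -3 implies it.
Every state satisfying the precondition satisfies the weakest precondition: the implication holds.
Answer: valid


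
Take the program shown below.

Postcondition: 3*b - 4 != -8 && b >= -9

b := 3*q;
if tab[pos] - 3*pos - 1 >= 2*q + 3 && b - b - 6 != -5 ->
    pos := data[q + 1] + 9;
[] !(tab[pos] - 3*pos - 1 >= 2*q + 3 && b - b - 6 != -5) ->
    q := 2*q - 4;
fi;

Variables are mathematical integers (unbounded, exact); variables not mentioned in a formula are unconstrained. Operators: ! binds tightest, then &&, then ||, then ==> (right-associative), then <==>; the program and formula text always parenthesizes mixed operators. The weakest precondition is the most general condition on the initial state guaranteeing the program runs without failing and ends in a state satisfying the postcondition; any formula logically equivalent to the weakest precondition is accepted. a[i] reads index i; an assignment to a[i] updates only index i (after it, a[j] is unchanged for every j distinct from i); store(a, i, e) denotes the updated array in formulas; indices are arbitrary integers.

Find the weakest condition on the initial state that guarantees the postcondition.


Working backward. After the program, the postcondition 3*b - 4 != -8 && b >= -9 must hold; in canonical form it is 3*b != -4 && b >= -9.
Then branch requires 3*b != -4 && b >= -9; else branch requires 3*b != -4 && b >= -9.
Before the if: (tab[pos] >= 3*pos + 2*q + 4 ==> (3*b != -4 && b >= -9)) && ((!(tab[pos] >= 3*pos + 2*q + 4)) ==> (3*b != -4 && b >= -9))
Before b := 3*q: (tab[pos] >= 3*pos + 2*q + 4 ==> (9*q != -4 && 3*q >= -9)) && ((!(tab[pos] >= 3*pos + 2*q + 4)) ==> (9*q != -4 && 3*q >= -9))
Answer: WP = (tab[pos] >= 3*pos + 2*q + 4 ==> (9*q != -4 && 3*q >= -9)) && ((!(tab[pos] >= 3*pos + 2*q + 4)) ==> (9*q != -4 && 3*q >= -9))


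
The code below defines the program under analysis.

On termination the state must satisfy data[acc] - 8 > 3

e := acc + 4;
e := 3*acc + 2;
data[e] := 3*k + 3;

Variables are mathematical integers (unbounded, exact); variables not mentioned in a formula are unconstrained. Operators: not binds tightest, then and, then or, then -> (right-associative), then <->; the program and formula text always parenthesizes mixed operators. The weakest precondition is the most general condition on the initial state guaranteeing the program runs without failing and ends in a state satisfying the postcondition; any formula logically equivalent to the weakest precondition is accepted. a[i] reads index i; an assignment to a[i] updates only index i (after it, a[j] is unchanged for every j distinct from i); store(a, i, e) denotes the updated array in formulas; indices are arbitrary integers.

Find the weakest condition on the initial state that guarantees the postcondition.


Working backward. After the program, the postcondition data[acc] - 8 > 3 must hold; in canonical form it is data[acc] > 11.
Before data[e] := 3*k + 3: store(data, e, 3*k + 3)[acc] > 11
Before e := 3*acc + 2: store(data, 3*acc + 2, 3*k + 3)[acc] > 11
Before e := acc + 4: store(data, 3*acc + 2, 3*k + 3)[acc] > 11
Answer: WP = store(data, 3*acc + 2, 3*k + 3)[acc] > 11


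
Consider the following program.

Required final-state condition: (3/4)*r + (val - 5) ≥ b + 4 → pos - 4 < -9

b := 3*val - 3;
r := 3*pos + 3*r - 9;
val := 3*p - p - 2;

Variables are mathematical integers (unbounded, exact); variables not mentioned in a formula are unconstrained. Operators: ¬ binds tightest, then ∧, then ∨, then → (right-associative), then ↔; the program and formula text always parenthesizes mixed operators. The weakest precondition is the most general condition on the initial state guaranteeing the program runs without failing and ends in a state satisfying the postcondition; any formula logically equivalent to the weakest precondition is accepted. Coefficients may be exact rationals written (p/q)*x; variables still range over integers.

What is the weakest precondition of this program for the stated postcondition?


Working backward. After the program, the postcondition (3/4)*r + (val - 5) ≥ b + 4 → pos - 4 < -9 must hold; in canonical form it is (3/4)*r + val ≥ b + 9 → pos < -5.
Before val := 3*p - p - 2: 2*p + (3/4)*r ≥ b + 11 → pos < -5
Before r := 3*pos + 3*r - 9: 2*p + (9/4)*pos + (9/4)*r ≥ b + 71/4 → pos < -5
Before b := 3*val - 3: 2*p + (9/4)*pos + (9/4)*r ≥ 3*val + 59/4 → pos < -5
Answer: WP = 2*p + (9/4)*pos + (9/4)*r ≥ 3*val + 59/4 → pos < -5


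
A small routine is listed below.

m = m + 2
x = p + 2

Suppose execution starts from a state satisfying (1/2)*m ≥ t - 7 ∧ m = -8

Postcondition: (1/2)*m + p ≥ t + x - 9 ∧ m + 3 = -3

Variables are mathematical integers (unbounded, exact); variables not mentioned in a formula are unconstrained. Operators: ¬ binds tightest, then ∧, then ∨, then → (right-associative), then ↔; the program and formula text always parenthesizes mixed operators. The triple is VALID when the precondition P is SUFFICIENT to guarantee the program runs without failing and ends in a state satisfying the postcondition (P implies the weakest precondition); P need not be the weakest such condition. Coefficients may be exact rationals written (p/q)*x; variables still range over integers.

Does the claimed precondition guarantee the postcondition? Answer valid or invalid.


Working backward. After the program, the postcondition (1/2)*m + p ≥ t + x - 9 ∧ m + 3 = -3 must hold; in canonical form it is (1/2)*m + p ≥ t + x - 9 ∧ m = -6.
Before x := p + 2: (1/2)*m ≥ t - 7 ∧ m = -6
Before m := m + 2: (1/2)*m ≥ t - 8 ∧ m = -8
The weakest precondition is (1/2)*m ≥ t - 8 ∧ m = -8.
Check whether (1/2)*m ≥ t - 7 ∧ m = -8 implies it.
Every state satisfying the precondition satisfies the weakest precondition: the implication holds.
Answer: valid


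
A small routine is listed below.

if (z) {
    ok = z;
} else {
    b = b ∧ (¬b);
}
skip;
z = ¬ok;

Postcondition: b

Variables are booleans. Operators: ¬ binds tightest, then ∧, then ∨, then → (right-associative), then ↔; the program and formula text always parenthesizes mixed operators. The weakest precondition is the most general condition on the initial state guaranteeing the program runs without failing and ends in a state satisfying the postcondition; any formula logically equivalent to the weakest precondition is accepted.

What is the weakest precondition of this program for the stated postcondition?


Working backward. After the program, b must hold.
Before z := ¬ok: b
Before skip: b
Then branch requires b; else branch requires false.
Before the if: (z → b) ∧ z
Answer: WP = (z → b) ∧ z
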